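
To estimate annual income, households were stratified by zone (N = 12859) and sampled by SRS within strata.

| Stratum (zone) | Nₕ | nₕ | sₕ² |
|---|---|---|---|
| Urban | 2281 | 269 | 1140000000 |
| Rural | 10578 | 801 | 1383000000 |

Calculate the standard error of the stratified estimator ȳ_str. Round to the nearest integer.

1094

Var(ȳ_str) = Σₕ Wₕ²(1 − fₕ)sₕ²/nₕ with Wₕ = Nₕ/N, N = 12859.
Urban: Wₕ = 0.17738549; term = 0.17738549²·(1 − 0.11793073)·1140000000/269 = 117622.78.
Rural: Wₕ = 0.82261451; term = 0.82261451²·(1 − 0.07572320)·1383000000/801 = 1.0799023 × 10^6.
Sum = 1.1975251 × 10^6.
SE = √(1.1975251 × 10^6) = 1094.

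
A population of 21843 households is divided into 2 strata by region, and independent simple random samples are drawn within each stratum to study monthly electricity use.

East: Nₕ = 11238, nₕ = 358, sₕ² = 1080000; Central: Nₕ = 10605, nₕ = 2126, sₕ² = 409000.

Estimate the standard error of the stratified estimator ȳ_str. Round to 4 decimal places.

28.4491

Var(ȳ_str) = Σₕ Wₕ²(1 − fₕ)sₕ²/nₕ with Wₕ = Nₕ/N, N = 21843.
East: Wₕ = 0.51448977; term = 0.51448977²·(1 − 0.03185620)·1080000/358 = 773.09716.
Central: Wₕ = 0.48551023; term = 0.48551023²·(1 − 0.20047148)·409000/2126 = 36.25691.
Sum = 809.35407.
SE = √(809.35407) = 28.4491.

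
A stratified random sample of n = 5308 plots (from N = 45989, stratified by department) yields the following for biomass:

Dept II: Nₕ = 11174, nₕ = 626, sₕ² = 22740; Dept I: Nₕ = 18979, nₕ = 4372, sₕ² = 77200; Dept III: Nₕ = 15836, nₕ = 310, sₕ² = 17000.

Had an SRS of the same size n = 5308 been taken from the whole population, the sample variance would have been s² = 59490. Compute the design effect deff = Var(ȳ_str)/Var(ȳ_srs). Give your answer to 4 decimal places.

1.0807

Var(ȳ_str) = Σ Wₕ²(1−fₕ)sₕ²/nₕ with Wₕ = Nₕ/45989:
  Dept II: (11174/45989)²·(1−626/11174)·22740/626 = 2.0243564
  Dept I: (18979/45989)²·(1−4372/18979)·77200/4372 = 2.314534
  Dept III: (15836/45989)²·(1−310/15836)·17000/310 = 6.3750614
  → Var(ȳ_str) = 10.713952.
Var(ȳ_srs) = (1 − 5308/45989)·59490/5308 = 9.914041.
deff = 10.713952 / 9.914041 = 1.0807.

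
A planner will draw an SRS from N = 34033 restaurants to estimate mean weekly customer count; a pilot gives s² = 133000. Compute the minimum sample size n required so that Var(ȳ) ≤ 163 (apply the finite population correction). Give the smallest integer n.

Without fpc, n₀ = s²/D = 133000/163 = 815.9509.
With fpc, (1 − n/N)·s²/n ≤ D requires n ≥ n₀/(1 + n₀/N) = 815.9509/(1 + 815.9509/34033) = 796.8463.
Rounding up, n = 797.

797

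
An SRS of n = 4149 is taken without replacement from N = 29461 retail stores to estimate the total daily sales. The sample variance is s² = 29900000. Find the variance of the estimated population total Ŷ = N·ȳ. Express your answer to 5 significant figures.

Var(Ŷ) = N²·Var(ȳ) = N²·(1 − n/N)·s²/n.
f = 4149/29461 = 0.14083025; Var(ȳ) = 0.85916975·29900000/4149 = 6191.6547.
Var(Ŷ) = 29461² · 6191.6547 = 5.3740499 × 10^12.

5.3740 × 10^12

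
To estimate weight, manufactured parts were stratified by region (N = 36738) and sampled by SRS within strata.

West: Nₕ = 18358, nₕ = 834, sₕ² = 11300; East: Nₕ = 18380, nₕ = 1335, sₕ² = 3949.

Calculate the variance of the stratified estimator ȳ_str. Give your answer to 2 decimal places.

3.92

Var(ȳ_str) = Σₕ Wₕ²(1 − fₕ)sₕ²/nₕ with Wₕ = Nₕ/N, N = 36738.
West: Wₕ = 0.49970058; term = 0.49970058²·(1 − 0.04542979)·11300/834 = 3.2295349.
East: Wₕ = 0.50029942; term = 0.50029942²·(1 − 0.07263330)·3949/1335 = 0.68662144.
Sum = 3.9161563.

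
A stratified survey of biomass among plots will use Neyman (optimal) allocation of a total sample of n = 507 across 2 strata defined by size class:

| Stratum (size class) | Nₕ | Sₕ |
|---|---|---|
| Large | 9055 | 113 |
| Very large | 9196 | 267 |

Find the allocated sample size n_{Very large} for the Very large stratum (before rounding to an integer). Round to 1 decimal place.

Neyman allocation: nₕ = n·NₕSₕ / Σⱼ NⱼSⱼ.
Σ NⱼSⱼ = 9055·113 + 9196·267 = 3.478547 × 10^6.
n_{Very large} = 507·9196·267 / (3.478547 × 10^6) = 357.9.

357.9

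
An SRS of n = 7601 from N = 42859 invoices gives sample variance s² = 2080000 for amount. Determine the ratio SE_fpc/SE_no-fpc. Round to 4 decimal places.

0.9070

f = n/N = 7601/42859 = 0.17734898.
SE_no-fpc = √(s²/n) = 16.542316; SE_fpc = √((1−f)s²/n) = 15.003899.
Ratio = √(1−f) = 0.90700111.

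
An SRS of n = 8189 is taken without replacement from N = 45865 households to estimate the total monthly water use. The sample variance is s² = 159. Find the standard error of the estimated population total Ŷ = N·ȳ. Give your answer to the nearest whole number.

5792

Var(Ŷ) = N²·Var(ȳ) = N²·(1 − n/N)·s²/n.
f = 8189/45865 = 0.17854573; Var(ȳ) = 0.82145427·159/8189 = 0.015949594.
Var(Ŷ) = 45865² · 0.015949594 = 3.3551538 × 10^7.
SE(Ŷ) = √(3.3551538 × 10^7) = 5792.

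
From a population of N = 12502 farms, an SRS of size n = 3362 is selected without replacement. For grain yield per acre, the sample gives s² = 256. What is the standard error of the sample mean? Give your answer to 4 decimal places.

0.2359

Under SRS without replacement, Var(ȳ) = (1 − f)·s²/n with f = n/N = 3362/12502 = 0.26891697.
Var(ȳ) = (1 − 0.26891697)·256/3362 = 0.73108303·0.076145152 = 0.055668428.
SE(ȳ) = √(0.055668428) = 0.2359.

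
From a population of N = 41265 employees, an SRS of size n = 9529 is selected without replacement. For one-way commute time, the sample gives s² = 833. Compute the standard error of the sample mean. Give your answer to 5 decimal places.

Under SRS without replacement, Var(ȳ) = (1 − f)·s²/n with f = n/N = 9529/41265 = 0.23092209.
Var(ȳ) = (1 − 0.23092209)·833/9529 = 0.76907791·0.087417358 = 0.067230759.
SE(ȳ) = √(0.067230759) = 0.25929.

0.25929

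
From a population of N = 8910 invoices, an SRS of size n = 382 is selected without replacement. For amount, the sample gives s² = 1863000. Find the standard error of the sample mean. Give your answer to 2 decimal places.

68.32

Under SRS without replacement, Var(ȳ) = (1 − f)·s²/n with f = n/N = 382/8910 = 0.04287318.
Var(ȳ) = (1 − 0.04287318)·1863000/382 = 0.95712682·4876.9634 = 4667.8724.
SE(ȳ) = √(4667.8724) = 68.32.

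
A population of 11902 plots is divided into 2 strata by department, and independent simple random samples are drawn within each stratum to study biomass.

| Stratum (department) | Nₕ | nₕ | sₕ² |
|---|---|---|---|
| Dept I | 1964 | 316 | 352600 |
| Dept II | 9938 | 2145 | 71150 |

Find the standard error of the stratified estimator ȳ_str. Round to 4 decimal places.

Var(ȳ_str) = Σₕ Wₕ²(1 − fₕ)sₕ²/nₕ with Wₕ = Nₕ/N, N = 11902.
Dept I: Wₕ = 0.16501428; term = 0.16501428²·(1 − 0.16089613)·352600/316 = 25.494942.
Dept II: Wₕ = 0.83498572; term = 0.83498572²·(1 − 0.21583820)·71150/2145 = 18.134742.
Sum = 43.629684.
SE = √(43.629684) = 6.6053.

6.6053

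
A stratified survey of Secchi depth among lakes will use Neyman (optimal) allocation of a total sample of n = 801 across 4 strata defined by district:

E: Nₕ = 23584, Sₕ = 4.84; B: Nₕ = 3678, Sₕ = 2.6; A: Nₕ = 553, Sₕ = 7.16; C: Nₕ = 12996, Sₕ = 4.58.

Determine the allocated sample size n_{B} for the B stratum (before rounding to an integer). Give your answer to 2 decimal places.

40.92

Neyman allocation: nₕ = n·NₕSₕ / Σⱼ NⱼSⱼ.
Σ NⱼSⱼ = 23584·4.84 + 3678·2.6 + 553·7.16 + 12996·4.58 = 187190.52.
n_{B} = 801·3678·2.6 / 187190.52 = 40.92.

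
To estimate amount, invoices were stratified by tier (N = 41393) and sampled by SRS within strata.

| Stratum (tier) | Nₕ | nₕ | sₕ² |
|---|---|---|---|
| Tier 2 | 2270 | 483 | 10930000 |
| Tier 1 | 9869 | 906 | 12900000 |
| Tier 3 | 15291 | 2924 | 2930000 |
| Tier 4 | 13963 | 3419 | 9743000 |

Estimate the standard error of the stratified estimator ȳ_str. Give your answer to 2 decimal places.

Var(ȳ_str) = Σₕ Wₕ²(1 − fₕ)sₕ²/nₕ with Wₕ = Nₕ/N, N = 41393.
Tier 2: Wₕ = 0.05484019; term = 0.05484019²·(1 − 0.21277533)·10930000/483 = 53.57592.
Tier 1: Wₕ = 0.23842196; term = 0.23842196²·(1 − 0.09180261)·12900000/906 = 735.0794.
Tier 3: Wₕ = 0.36941029; term = 0.36941029²·(1 − 0.19122360)·2930000/2924 = 110.59531.
Tier 4: Wₕ = 0.33732757; term = 0.33732757²·(1 − 0.24486142)·9743000/3419 = 244.86343.
Sum = 1144.1141.
SE = √(1144.1141) = 33.82.

33.82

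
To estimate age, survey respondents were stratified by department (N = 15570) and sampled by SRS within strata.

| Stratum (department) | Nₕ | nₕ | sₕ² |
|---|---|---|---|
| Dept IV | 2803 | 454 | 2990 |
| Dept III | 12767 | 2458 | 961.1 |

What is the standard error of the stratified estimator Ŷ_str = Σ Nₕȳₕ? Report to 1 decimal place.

9737.9

Var(Ŷ_str) = Σₕ Nₕ²(1 − fₕ)sₕ²/nₕ.
Dept IV: 2803²·(1 − 454/2803)·2990/454 = 4.3363213 × 10^7.
Dept III: 12767²·(1 − 2458/12767)·961.1/2458 = 5.1462644 × 10^7.
Sum = 9.4825857 × 10^7.
SE = √(9.4825857 × 10^7) = 9737.9.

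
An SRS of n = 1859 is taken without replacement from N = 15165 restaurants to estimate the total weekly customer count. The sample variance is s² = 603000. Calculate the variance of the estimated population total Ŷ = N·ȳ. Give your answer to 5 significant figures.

Var(Ŷ) = N²·Var(ȳ) = N²·(1 − n/N)·s²/n.
f = 1859/15165 = 0.12258490; Var(ȳ) = 0.87741510·603000/1859 = 284.60533.
Var(Ŷ) = 15165² · 284.60533 = 6.5452744 × 10^10.

6.5453 × 10^10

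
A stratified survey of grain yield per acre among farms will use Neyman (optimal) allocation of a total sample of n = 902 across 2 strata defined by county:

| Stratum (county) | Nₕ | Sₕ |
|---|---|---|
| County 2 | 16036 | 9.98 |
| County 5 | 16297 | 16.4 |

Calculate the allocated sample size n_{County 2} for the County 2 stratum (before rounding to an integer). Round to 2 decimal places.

Neyman allocation: nₕ = n·NₕSₕ / Σⱼ NⱼSⱼ.
Σ NⱼSⱼ = 16036·9.98 + 16297·16.4 = 427310.08.
n_{County 2} = 902·16036·9.98 / 427310.08 = 337.82.

337.82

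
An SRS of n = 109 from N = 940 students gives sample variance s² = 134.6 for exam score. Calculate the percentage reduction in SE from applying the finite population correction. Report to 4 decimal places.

5.9765

f = n/N = 109/940 = 0.11595745.
SE_no-fpc = √(s²/n) = 1.1112436; SE_fpc = √((1−f)s²/n) = 1.0448306.
Ratio = √(1−f) = 0.94023537. Reduction = 100·(1 − 0.94023537) = 5.9765%.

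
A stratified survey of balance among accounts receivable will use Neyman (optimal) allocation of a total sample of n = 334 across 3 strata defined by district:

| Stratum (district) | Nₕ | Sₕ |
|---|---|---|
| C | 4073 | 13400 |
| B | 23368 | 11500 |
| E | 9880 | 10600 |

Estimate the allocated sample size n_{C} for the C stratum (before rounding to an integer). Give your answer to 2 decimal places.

42.59

Neyman allocation: nₕ = n·NₕSₕ / Σⱼ NⱼSⱼ.
Σ NⱼSⱼ = 4073·13400 + 23368·11500 + 9880·10600 = 4.280382 × 10^8.
n_{C} = 334·4073·13400 / (4.280382 × 10^8) = 42.59.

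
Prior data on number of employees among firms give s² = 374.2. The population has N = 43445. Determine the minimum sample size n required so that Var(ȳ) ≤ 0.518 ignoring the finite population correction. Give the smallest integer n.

Without fpc, n₀ = s²/D = 374.2/0.518 = 722.3938.
Rounding up, n = 723.

723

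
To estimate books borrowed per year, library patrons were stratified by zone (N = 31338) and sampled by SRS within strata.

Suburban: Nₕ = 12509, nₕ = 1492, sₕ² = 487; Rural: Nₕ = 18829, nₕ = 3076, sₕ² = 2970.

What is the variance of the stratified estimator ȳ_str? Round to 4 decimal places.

0.3374

Var(ȳ_str) = Σₕ Wₕ²(1 − fₕ)sₕ²/nₕ with Wₕ = Nₕ/N, N = 31338.
Suburban: Wₕ = 0.39916395; term = 0.39916395²·(1 − 0.11927412)·487/1492 = 0.045804013.
Rural: Wₕ = 0.60083605; term = 0.60083605²·(1 − 0.16336502)·2970/3076 = 0.29162053.
Sum = 0.33742454.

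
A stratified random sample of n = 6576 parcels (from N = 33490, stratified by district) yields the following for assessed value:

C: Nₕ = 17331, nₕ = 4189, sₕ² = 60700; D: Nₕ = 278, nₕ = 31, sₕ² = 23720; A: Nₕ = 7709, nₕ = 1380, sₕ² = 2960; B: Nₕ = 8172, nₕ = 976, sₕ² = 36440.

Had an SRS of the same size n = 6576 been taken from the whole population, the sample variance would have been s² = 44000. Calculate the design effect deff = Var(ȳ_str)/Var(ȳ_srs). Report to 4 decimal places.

0.9374

Var(ȳ_str) = Σ Wₕ²(1−fₕ)sₕ²/nₕ with Wₕ = Nₕ/33490:
  C: (17331/33490)²·(1−4189/17331)·60700/4189 = 2.9426128
  D: (278/33490)²·(1−31/278)·23720/31 = 0.04684513
  A: (7709/33490)²·(1−1380/7709)·2960/1380 = 0.093307267
  B: (8172/33490)²·(1−976/8172)·36440/976 = 1.9575721
  → Var(ȳ_str) = 5.0403373.
Var(ȳ_srs) = (1 − 6576/33490)·44000/6576 = 5.3771725.
deff = 5.0403373 / 5.3771725 = 0.9374.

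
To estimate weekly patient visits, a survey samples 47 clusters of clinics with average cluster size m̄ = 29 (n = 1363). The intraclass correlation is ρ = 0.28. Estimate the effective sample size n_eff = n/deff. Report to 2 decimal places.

deff = 1 + (29 − 1)·0.28 = 1 + 7.84 = 8.84.
n_eff = 1363 / 8.84 = 154.19.

154.19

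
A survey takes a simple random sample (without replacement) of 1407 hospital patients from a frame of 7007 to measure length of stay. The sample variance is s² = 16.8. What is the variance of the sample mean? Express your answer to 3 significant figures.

0.00954

Under SRS without replacement, Var(ȳ) = (1 − f)·s²/n with f = n/N = 1407/7007 = 0.20079920.
Var(ȳ) = (1 − 0.20079920)·16.8/1407 = 0.79920080·0.011940299 = 0.0095426961.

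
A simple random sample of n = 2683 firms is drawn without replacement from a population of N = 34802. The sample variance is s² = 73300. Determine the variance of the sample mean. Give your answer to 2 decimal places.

25.21

Under SRS without replacement, Var(ȳ) = (1 − f)·s²/n with f = n/N = 2683/34802 = 0.07709327.
Var(ȳ) = (1 − 0.07709327)·73300/2683 = 0.92290673·27.320164 = 25.213963.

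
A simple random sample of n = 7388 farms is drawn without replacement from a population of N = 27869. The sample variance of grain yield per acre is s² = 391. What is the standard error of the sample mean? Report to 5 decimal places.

0.19721

Under SRS without replacement, Var(ȳ) = (1 − f)·s²/n with f = n/N = 7388/27869 = 0.26509742.
Var(ȳ) = (1 − 0.26509742)·391/7388 = 0.73490258·0.05292366 = 0.038893734.
SE(ȳ) = √(0.038893734) = 0.19721.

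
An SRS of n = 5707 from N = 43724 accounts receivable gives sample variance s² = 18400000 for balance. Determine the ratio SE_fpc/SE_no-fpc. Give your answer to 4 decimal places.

0.9325

f = n/N = 5707/43724 = 0.13052328.
SE_no-fpc = √(s²/n) = 56.781253; SE_fpc = √((1−f)s²/n) = 52.946097.
Ratio = √(1−f) = 0.93245735.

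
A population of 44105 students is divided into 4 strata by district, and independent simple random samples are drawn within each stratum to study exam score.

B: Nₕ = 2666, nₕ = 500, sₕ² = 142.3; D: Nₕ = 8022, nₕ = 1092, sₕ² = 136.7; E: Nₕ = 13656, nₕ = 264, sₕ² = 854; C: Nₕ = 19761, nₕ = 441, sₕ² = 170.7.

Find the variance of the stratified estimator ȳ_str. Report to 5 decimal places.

0.38451

Var(ȳ_str) = Σₕ Wₕ²(1 − fₕ)sₕ²/nₕ with Wₕ = Nₕ/N, N = 44105.
B: Wₕ = 0.06044666; term = 0.06044666²·(1 − 0.18754689)·142.3/500 = 8.4484656 × 10^-4.
D: Wₕ = 0.18188414; term = 0.18188414²·(1 − 0.13612565)·136.7/1092 = 0.0035775533.
E: Wₕ = 0.30962476; term = 0.30962476²·(1 − 0.01933216)·854/264 = 0.30412158.
C: Wₕ = 0.44804444; term = 0.44804444²·(1 − 0.02231668)·170.7/441 = 0.075968809.
Sum = 0.38451279.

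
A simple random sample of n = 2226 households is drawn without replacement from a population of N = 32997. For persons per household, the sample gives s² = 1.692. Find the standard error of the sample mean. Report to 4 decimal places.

Under SRS without replacement, Var(ȳ) = (1 − f)·s²/n with f = n/N = 2226/32997 = 0.06746068.
Var(ȳ) = (1 − 0.06746068)·1.692/2226 = 0.93253932·7.6010782 × 10^-4 = 7.0883043 × 10^-4.
SE(ȳ) = √(7.0883043 × 10^-4) = 0.0266.

0.0266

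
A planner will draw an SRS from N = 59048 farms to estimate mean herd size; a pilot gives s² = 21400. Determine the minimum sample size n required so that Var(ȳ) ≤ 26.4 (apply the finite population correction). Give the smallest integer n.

800

Without fpc, n₀ = s²/D = 21400/26.4 = 810.6061.
With fpc, (1 − n/N)·s²/n ≤ D requires n ≥ n₀/(1 + n₀/N) = 810.6061/(1 + 810.6061/59048) = 799.6289.
Rounding up, n = 800.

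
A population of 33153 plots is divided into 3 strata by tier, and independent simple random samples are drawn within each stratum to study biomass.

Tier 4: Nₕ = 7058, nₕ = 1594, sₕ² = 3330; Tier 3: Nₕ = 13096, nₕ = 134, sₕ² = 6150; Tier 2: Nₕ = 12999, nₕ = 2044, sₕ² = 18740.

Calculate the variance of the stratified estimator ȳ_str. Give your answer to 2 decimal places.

8.35

Var(ȳ_str) = Σₕ Wₕ²(1 − fₕ)sₕ²/nₕ with Wₕ = Nₕ/N, N = 33153.
Tier 4: Wₕ = 0.21289174; term = 0.21289174²·(1 − 0.22584302)·3330/1594 = 0.073299767.
Tier 3: Wₕ = 0.39501704; term = 0.39501704²·(1 − 0.01023213)·6150/134 = 7.0881897.
Tier 2: Wₕ = 0.39209121; term = 0.39209121²·(1 − 0.15724286)·18740/2044 = 1.1878603.
Sum = 8.3493498.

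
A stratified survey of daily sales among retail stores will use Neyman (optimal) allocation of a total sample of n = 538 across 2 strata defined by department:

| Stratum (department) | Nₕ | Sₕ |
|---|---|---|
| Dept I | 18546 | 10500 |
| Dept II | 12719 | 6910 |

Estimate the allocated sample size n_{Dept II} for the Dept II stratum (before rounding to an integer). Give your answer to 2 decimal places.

Neyman allocation: nₕ = n·NₕSₕ / Σⱼ NⱼSⱼ.
Σ NⱼSⱼ = 18546·10500 + 12719·6910 = 2.8262129 × 10^8.
n_{Dept II} = 538·12719·6910 / (2.8262129 × 10^8) = 167.30.

167.30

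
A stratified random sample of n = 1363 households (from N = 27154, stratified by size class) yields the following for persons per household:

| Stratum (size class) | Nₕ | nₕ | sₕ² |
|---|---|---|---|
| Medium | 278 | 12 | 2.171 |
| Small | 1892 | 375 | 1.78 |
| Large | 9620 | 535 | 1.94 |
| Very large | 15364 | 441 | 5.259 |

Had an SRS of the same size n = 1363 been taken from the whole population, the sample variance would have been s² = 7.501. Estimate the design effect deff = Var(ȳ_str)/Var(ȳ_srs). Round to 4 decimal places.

0.7986

Var(ȳ_str) = Σ Wₕ²(1−fₕ)sₕ²/nₕ with Wₕ = Nₕ/27154:
  Medium: (278/27154)²·(1−12/278)·2.171/12 = 1.8144182 × 10^-5
  Small: (1892/27154)²·(1−375/1892)·1.78/375 = 1.8476845 × 10^-5
  Large: (9620/27154)²·(1−535/9620)·1.94/535 = 4.2981377 × 10^-4
  Very large: (15364/27154)²·(1−441/15364)·5.259/441 = 0.0037081508
  → Var(ȳ_str) = 0.0041745856.
Var(ȳ_srs) = (1 − 1363/27154)·7.501/1363 = 0.0052270623.
deff = 0.0041745856 / 0.0052270623 = 0.7986.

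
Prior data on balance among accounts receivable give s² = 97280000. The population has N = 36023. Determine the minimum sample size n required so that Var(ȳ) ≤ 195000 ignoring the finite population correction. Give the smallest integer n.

Without fpc, n₀ = s²/D = 97280000/195000 = 498.8718.
Rounding up, n = 499.

499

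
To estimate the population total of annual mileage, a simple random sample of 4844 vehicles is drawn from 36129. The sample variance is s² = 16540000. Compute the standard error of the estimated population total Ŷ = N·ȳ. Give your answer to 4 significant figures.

1.965 × 10^6

Var(Ŷ) = N²·Var(ȳ) = N²·(1 − n/N)·s²/n.
f = 4844/36129 = 0.13407512; Var(ȳ) = 0.86592488·16540000/4844 = 2956.7295.
Var(Ŷ) = 36129² · 2956.7295 = 3.8594327 × 10^12.
SE(Ŷ) = √(3.8594327 × 10^12) = 1.965 × 10^6.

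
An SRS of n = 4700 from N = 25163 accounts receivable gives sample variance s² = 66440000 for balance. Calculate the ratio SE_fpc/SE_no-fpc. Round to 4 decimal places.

0.9018

f = n/N = 4700/25163 = 0.18678218.
SE_no-fpc = √(s²/n) = 118.89563; SE_fpc = √((1−f)s²/n) = 107.2184.
Ratio = √(1−f) = 0.90178591.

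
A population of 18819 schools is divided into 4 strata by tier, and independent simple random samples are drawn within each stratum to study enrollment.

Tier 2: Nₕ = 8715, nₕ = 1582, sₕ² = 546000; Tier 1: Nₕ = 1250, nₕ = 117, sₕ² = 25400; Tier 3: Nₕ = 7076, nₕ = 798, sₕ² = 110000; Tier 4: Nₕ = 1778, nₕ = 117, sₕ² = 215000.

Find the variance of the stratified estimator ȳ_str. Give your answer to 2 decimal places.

Var(ȳ_str) = Σₕ Wₕ²(1 − fₕ)sₕ²/nₕ with Wₕ = Nₕ/N, N = 18819.
Tier 2: Wₕ = 0.46309581; term = 0.46309581²·(1 − 0.18152610)·546000/1582 = 60.580478.
Tier 1: Wₕ = 0.06642223; term = 0.06642223²·(1 − 0.09360000)·25400/117 = 0.86814985.
Tier 3: Wₕ = 0.37600298; term = 0.37600298²·(1 − 0.11277558)·110000/798 = 17.290432.
Tier 4: Wₕ = 0.09447898; term = 0.09447898²·(1 − 0.06580427)·215000/117 = 15.323603.
Sum = 94.062663.

94.06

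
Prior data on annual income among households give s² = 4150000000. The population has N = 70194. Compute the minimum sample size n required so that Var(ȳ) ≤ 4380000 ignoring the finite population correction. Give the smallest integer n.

948

Without fpc, n₀ = s²/D = 4150000000/4380000 = 947.4886.
Rounding up, n = 948.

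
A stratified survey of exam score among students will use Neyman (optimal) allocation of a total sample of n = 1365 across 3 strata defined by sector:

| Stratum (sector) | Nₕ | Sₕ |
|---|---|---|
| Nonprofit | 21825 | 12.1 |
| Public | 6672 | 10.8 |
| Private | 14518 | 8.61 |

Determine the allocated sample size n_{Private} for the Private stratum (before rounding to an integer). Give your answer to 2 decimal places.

370.01

Neyman allocation: nₕ = n·NₕSₕ / Σⱼ NⱼSⱼ.
Σ NⱼSⱼ = 21825·12.1 + 6672·10.8 + 14518·8.61 = 461140.08.
n_{Private} = 1365·14518·8.61 / 461140.08 = 370.01.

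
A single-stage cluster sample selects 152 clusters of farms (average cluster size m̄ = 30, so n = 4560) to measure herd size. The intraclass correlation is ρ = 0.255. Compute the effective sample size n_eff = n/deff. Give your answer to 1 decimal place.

deff = 1 + (30 − 1)·0.255 = 1 + 7.395 = 8.395.
n_eff = 4560 / 8.395 = 543.2.

543.2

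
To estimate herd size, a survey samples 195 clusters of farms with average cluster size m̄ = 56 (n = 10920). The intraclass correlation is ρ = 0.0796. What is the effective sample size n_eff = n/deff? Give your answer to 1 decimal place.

2030.5

deff = 1 + (56 − 1)·0.0796 = 1 + 4.378 = 5.378.
n_eff = 10920 / 5.378 = 2030.5.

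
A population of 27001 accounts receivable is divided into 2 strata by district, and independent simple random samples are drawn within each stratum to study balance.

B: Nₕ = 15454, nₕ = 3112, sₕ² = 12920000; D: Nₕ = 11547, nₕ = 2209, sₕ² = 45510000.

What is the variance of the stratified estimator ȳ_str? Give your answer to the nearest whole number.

Var(ȳ_str) = Σₕ Wₕ²(1 − fₕ)sₕ²/nₕ with Wₕ = Nₕ/N, N = 27001.
B: Wₕ = 0.57234917; term = 0.57234917²·(1 − 0.20137181)·12920000/3112 = 1086.1497.
D: Wₕ = 0.42765083; term = 0.42765083²·(1 − 0.19130510)·45510000/2209 = 3047.0141.
Sum = 4133.1638.

4133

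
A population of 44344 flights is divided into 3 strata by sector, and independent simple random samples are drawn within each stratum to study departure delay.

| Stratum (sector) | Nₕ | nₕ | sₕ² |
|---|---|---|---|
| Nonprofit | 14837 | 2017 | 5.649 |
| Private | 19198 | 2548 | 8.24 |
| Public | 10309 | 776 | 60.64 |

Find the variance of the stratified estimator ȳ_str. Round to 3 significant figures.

Var(ȳ_str) = Σₕ Wₕ²(1 − fₕ)sₕ²/nₕ with Wₕ = Nₕ/N, N = 44344.
Nonprofit: Wₕ = 0.33458867; term = 0.33458867²·(1 − 0.13594392)·5.649/2017 = 2.7091314 × 10^-4.
Private: Wₕ = 0.43293343; term = 0.43293343²·(1 − 0.13272216)·8.24/2548 = 5.2568826 × 10^-4.
Public: Wₕ = 0.23247790; term = 0.23247790²·(1 − 0.07527403)·60.64/776 = 0.0039054751.
Sum = 0.0047020765.

0.00470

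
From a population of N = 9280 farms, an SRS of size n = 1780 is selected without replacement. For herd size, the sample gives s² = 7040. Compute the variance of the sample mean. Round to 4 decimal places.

3.1964

Under SRS without replacement, Var(ȳ) = (1 − f)·s²/n with f = n/N = 1780/9280 = 0.19181034.
Var(ȳ) = (1 − 0.19181034)·7040/1780 = 0.80818966·3.9550562 = 3.1964355.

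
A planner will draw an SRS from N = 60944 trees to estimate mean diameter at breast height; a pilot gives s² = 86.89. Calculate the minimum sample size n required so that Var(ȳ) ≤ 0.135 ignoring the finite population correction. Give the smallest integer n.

Without fpc, n₀ = s²/D = 86.89/0.135 = 643.6296.
Rounding up, n = 644.

644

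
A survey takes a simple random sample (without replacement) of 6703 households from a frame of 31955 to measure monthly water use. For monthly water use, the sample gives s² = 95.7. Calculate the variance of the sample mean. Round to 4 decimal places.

0.0113

Under SRS without replacement, Var(ȳ) = (1 − f)·s²/n with f = n/N = 6703/31955 = 0.20976373.
Var(ȳ) = (1 − 0.20976373)·95.7/6703 = 0.79023627·0.014277189 = 0.011282353.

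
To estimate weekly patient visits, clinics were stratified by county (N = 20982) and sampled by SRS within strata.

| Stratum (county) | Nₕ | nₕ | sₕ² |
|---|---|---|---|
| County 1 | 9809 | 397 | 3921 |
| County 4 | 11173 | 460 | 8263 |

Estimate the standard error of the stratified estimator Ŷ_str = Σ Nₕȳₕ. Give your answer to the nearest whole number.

55335

Var(Ŷ_str) = Σₕ Nₕ²(1 − fₕ)sₕ²/nₕ.
County 1: 9809²·(1 − 397/9809)·3921/397 = 9.1182814 × 10^8.
County 4: 11173²·(1 − 460/11173)·8263/460 = 2.1501107 × 10^9.
Sum = 3.0619388 × 10^9.
SE = √(3.0619388 × 10^9) = 55335.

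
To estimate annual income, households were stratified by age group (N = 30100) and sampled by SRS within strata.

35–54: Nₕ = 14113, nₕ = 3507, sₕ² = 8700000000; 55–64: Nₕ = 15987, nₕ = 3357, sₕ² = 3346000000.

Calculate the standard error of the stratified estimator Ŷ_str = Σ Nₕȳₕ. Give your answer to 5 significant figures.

Var(Ŷ_str) = Σₕ Nₕ²(1 − fₕ)sₕ²/nₕ.
35–54: 14113²·(1 − 3507/14113)·8700000000/3507 = 3.7132522 × 10^14.
55–64: 15987²·(1 − 3357/15987)·3346000000/3357 = 2.0125419 × 10^14.
Sum = 5.7257941 × 10^14.
SE = √(5.7257941 × 10^14) = 2.3929 × 10^7.

2.3929 × 10^7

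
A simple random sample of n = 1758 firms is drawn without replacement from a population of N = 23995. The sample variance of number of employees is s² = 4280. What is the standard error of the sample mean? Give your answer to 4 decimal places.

1.5021

Under SRS without replacement, Var(ȳ) = (1 − f)·s²/n with f = n/N = 1758/23995 = 0.07326526.
Var(ȳ) = (1 − 0.07326526)·4280/1758 = 0.92673474·2.4345848 = 2.2562143.
SE(ȳ) = √(2.2562143) = 1.5021.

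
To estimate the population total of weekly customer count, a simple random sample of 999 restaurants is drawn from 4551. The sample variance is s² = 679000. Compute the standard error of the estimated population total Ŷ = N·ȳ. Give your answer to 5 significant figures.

104820

Var(Ŷ) = N²·Var(ȳ) = N²·(1 − n/N)·s²/n.
f = 999/4551 = 0.21951220; Var(ȳ) = 0.78048780·679000/999 = 530.4817.
Var(Ŷ) = 4551² · 530.4817 = 1.0987125 × 10^10.
SE(Ŷ) = √(1.0987125 × 10^10) = 104820.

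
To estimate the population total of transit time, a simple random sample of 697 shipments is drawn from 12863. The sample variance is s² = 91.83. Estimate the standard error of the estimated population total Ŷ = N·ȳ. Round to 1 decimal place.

4540.7

Var(Ŷ) = N²·Var(ȳ) = N²·(1 − n/N)·s²/n.
f = 697/12863 = 0.05418643; Var(ȳ) = 0.94581357·91.83/697 = 0.12461128.
Var(Ŷ) = 12863² · 0.12461128 = 2.061778 × 10^7.
SE(Ŷ) = √(2.061778 × 10^7) = 4540.7.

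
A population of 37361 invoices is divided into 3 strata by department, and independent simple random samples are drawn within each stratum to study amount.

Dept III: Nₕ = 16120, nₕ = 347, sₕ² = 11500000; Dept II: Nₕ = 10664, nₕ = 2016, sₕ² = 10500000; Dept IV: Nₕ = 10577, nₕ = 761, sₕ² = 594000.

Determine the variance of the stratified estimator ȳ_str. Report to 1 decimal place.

6439.0

Var(ȳ_str) = Σₕ Wₕ²(1 − fₕ)sₕ²/nₕ with Wₕ = Nₕ/N, N = 37361.
Dept III: Wₕ = 0.43146597; term = 0.43146597²·(1 − 0.02152605)·11500000/347 = 6036.8547.
Dept II: Wₕ = 0.28543133; term = 0.28543133²·(1 − 0.18904726)·10500000/2016 = 344.11025.
Dept IV: Wₕ = 0.28310270; term = 0.28310270²·(1 − 0.07194857)·594000/761 = 58.057972.
Sum = 6439.0229.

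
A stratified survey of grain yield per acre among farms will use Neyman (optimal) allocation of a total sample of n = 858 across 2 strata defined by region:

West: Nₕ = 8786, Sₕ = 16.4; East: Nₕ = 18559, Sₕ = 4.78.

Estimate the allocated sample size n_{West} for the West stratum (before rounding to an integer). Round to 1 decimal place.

Neyman allocation: nₕ = n·NₕSₕ / Σⱼ NⱼSⱼ.
Σ NⱼSⱼ = 8786·16.4 + 18559·4.78 = 232802.42.
n_{West} = 858·8786·16.4 / 232802.42 = 531.0.

531.0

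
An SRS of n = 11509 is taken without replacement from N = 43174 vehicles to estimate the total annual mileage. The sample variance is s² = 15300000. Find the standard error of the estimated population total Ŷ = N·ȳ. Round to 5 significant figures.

Var(Ŷ) = N²·Var(ȳ) = N²·(1 − n/N)·s²/n.
f = 11509/43174 = 0.26657247; Var(ȳ) = 0.73342753·15300000/11509 = 975.01444.
Var(Ŷ) = 43174² · 975.01444 = 1.8174213 × 10^12.
SE(Ŷ) = √(1.8174213 × 10^12) = 1.3481 × 10^6.

1.3481 × 10^6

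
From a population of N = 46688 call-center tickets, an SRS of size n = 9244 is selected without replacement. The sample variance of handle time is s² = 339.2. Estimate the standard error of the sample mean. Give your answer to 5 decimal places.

0.17155

Under SRS without replacement, Var(ȳ) = (1 − f)·s²/n with f = n/N = 9244/46688 = 0.19799520.
Var(ȳ) = (1 − 0.19799520)·339.2/9244 = 0.80200480·0.036694072 = 0.029428822.
SE(ȳ) = √(0.029428822) = 0.17155.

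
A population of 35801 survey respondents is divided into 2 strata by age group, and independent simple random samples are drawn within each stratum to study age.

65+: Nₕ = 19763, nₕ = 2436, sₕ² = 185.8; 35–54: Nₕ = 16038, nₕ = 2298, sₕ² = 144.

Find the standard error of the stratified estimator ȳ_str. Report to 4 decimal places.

Var(ȳ_str) = Σₕ Wₕ²(1 − fₕ)sₕ²/nₕ with Wₕ = Nₕ/N, N = 35801.
65+: Wₕ = 0.55202369; term = 0.55202369²·(1 − 0.12326064)·185.8/2436 = 0.020377662.
35–54: Wₕ = 0.44797631; term = 0.44797631²·(1 − 0.14328470)·144/2298 = 0.010773557.
Sum = 0.031151219.
SE = √(0.031151219) = 0.1765.

0.1765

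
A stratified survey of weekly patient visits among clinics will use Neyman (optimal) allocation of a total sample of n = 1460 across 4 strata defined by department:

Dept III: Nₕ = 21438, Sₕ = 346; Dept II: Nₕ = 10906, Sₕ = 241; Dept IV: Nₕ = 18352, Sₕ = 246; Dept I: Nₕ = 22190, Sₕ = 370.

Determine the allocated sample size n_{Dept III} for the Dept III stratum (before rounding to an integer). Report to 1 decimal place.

475.6

Neyman allocation: nₕ = n·NₕSₕ / Σⱼ NⱼSⱼ.
Σ NⱼSⱼ = 21438·346 + 10906·241 + 18352·246 + 22190·370 = 2.2770786 × 10^7.
n_{Dept III} = 1460·21438·346 / (2.2770786 × 10^7) = 475.6.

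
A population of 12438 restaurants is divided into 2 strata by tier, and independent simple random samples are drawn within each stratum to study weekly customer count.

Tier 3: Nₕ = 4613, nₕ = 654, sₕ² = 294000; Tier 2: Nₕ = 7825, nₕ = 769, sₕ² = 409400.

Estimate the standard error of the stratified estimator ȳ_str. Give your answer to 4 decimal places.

15.5908

Var(ȳ_str) = Σₕ Wₕ²(1 − fₕ)sₕ²/nₕ with Wₕ = Nₕ/N, N = 12438.
Tier 3: Wₕ = 0.37087956; term = 0.37087956²·(1 − 0.14177325)·294000/654 = 53.068576.
Tier 2: Wₕ = 0.62912044; term = 0.62912044²·(1 − 0.09827476)·409400/769 = 190.00425.
Sum = 243.07283.
SE = √(243.07283) = 15.5908.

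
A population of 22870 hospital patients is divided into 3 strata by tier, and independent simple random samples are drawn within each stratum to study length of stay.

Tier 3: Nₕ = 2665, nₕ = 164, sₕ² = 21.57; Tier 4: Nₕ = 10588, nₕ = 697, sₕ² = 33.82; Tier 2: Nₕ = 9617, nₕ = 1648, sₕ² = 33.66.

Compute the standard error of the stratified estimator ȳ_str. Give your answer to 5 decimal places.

0.11993

Var(ȳ_str) = Σₕ Wₕ²(1 − fₕ)sₕ²/nₕ with Wₕ = Nₕ/N, N = 22870.
Tier 3: Wₕ = 0.11652820; term = 0.11652820²·(1 − 0.06153846)·21.57/164 = 0.0016760419.
Tier 4: Wₕ = 0.46296458; term = 0.46296458²·(1 − 0.06582924)·33.82/697 = 0.0097154435.
Tier 2: Wₕ = 0.42050721; term = 0.42050721²·(1 − 0.17136321)·33.66/1648 = 0.0029927333.
Sum = 0.014384219.
SE = √(0.014384219) = 0.11993.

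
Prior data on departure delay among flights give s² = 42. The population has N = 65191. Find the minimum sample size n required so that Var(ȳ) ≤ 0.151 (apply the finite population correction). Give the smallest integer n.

Without fpc, n₀ = s²/D = 42/0.151 = 278.1457.
With fpc, (1 − n/N)·s²/n ≤ D requires n ≥ n₀/(1 + n₀/N) = 278.1457/(1 + 278.1457/65191) = 276.9640.
Rounding up, n = 277.

277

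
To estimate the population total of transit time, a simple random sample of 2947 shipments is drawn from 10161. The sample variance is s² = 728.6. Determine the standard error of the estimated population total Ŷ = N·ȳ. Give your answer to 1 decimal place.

Var(Ŷ) = N²·Var(ȳ) = N²·(1 − n/N)·s²/n.
f = 2947/10161 = 0.29003051; Var(ȳ) = 0.70996949·728.6/2947 = 0.17552893.
Var(Ŷ) = 10161² · 0.17552893 = 1.8122646 × 10^7.
SE(Ŷ) = √(1.8122646 × 10^7) = 4257.1.

4257.1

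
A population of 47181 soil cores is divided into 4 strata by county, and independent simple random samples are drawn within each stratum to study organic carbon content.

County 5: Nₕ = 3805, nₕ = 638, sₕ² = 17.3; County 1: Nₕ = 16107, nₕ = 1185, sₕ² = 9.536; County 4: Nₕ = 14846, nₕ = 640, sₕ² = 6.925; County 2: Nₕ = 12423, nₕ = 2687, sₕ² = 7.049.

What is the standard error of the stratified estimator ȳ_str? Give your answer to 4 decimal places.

Var(ȳ_str) = Σₕ Wₕ²(1 − fₕ)sₕ²/nₕ with Wₕ = Nₕ/N, N = 47181.
County 5: Wₕ = 0.08064687; term = 0.08064687²·(1 − 0.16767411)·17.3/638 = 1.4678912 × 10^-4.
County 1: Wₕ = 0.34138742; term = 0.34138742²·(1 − 0.07357050)·9.536/1185 = 8.68871 × 10^-4.
County 4: Wₕ = 0.31466056; term = 0.31466056²·(1 − 0.04310926)·6.925/640 = 0.0010251485.
County 2: Wₕ = 0.26330514; term = 0.26330514²·(1 − 0.21629236)·7.049/2687 = 1.4253864 × 10^-4.
Sum = 0.0021833473.
SE = √(0.0021833473) = 0.0467.

0.0467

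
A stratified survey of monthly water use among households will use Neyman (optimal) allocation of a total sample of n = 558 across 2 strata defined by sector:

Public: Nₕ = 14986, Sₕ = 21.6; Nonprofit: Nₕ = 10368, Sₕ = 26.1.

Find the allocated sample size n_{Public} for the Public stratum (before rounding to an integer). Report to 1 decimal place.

Neyman allocation: nₕ = n·NₕSₕ / Σⱼ NⱼSⱼ.
Σ NⱼSⱼ = 14986·21.6 + 10368·26.1 = 594302.4.
n_{Public} = 558·14986·21.6 / 594302.4 = 303.9.

303.9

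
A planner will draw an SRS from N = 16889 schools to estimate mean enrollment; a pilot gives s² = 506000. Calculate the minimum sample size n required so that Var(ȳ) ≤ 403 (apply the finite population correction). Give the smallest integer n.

Without fpc, n₀ = s²/D = 506000/403 = 1255.5831.
With fpc, (1 − n/N)·s²/n ≤ D requires n ≥ n₀/(1 + n₀/N) = 1255.5831/(1 + 1255.5831/16889) = 1168.6983.
Rounding up, n = 1169.

1169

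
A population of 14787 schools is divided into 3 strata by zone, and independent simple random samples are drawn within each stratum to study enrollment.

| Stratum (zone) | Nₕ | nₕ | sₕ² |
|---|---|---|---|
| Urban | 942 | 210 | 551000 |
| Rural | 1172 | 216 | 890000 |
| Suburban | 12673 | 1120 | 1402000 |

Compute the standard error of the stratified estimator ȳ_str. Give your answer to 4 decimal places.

Var(ȳ_str) = Σₕ Wₕ²(1 − fₕ)sₕ²/nₕ with Wₕ = Nₕ/N, N = 14787.
Urban: Wₕ = 0.06370461; term = 0.06370461²·(1 − 0.22292994)·551000/210 = 8.2743549.
Rural: Wₕ = 0.07925881; term = 0.07925881²·(1 − 0.18430034)·890000/216 = 21.113567.
Suburban: Wₕ = 0.85703659; term = 0.85703659²·(1 − 0.08837686)·1402000/1120 = 838.19305.
Sum = 867.58097.
SE = √(867.58097) = 29.4547.

29.4547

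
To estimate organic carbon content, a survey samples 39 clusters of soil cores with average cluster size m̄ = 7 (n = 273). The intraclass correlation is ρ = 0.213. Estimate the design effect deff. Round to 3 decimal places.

2.278

deff = 1 + (7 − 1)·0.213 = 1 + 1.278 = 2.278.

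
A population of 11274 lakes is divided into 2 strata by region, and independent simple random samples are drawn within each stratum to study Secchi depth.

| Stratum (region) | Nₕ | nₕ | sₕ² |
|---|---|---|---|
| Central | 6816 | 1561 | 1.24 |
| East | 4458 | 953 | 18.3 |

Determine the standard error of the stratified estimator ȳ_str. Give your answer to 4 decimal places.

0.0508

Var(ȳ_str) = Σₕ Wₕ²(1 − fₕ)sₕ²/nₕ with Wₕ = Nₕ/N, N = 11274.
Central: Wₕ = 0.60457690; term = 0.60457690²·(1 − 0.22901995)·1.24/1561 = 2.2385408 × 10^-4.
East: Wₕ = 0.39542310; term = 0.39542310²·(1 − 0.21377299)·18.3/953 = 0.0023606425.
Sum = 0.0025844966.
SE = √(0.0025844966) = 0.0508.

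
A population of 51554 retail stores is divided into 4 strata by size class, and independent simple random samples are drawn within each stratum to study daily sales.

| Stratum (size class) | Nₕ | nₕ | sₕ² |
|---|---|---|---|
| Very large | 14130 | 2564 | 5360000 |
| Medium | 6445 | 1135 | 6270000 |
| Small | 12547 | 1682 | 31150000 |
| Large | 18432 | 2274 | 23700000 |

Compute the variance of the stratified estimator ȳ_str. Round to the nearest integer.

Var(ȳ_str) = Σₕ Wₕ²(1 − fₕ)sₕ²/nₕ with Wₕ = Nₕ/N, N = 51554.
Very large: Wₕ = 0.27408155; term = 0.27408155²·(1 − 0.18145789)·5360000/2564 = 128.54269.
Medium: Wₕ = 0.12501455; term = 0.12501455²·(1 − 0.17610551)·6270000/1135 = 71.131896.
Small: Wₕ = 0.24337588; term = 0.24337588²·(1 − 0.13405595)·31150000/1682 = 949.89796.
Large: Wₕ = 0.35752803; term = 0.35752803²·(1 − 0.12337240)·23700000/2274 = 1167.8665.
Sum = 2317.439.

2317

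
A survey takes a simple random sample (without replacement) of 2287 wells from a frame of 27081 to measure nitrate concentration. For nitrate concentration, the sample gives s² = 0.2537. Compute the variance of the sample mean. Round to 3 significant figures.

1.02 × 10^-4

Under SRS without replacement, Var(ȳ) = (1 − f)·s²/n with f = n/N = 2287/27081 = 0.08445035.
Var(ȳ) = (1 − 0.08445035)·0.2537/2287 = 0.91554965·1.1093135 × 10^-4 = 1.0156316 × 10^-4.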